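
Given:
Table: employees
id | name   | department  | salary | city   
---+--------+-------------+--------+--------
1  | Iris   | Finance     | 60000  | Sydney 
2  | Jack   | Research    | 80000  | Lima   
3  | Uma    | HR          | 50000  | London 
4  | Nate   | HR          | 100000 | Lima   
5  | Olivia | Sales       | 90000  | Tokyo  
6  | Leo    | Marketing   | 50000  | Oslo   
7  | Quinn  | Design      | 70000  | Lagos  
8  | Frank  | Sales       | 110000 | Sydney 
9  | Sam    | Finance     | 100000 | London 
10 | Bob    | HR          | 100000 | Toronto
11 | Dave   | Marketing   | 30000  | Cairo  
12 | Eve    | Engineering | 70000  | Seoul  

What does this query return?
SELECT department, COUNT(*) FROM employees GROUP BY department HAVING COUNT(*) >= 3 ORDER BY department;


Groups with count >= 3:
  HR: 3 -> PASS
  Design: 1 -> filtered out
  Engineering: 1 -> filtered out
  Finance: 2 -> filtered out
  Marketing: 2 -> filtered out
  Research: 1 -> filtered out
  Sales: 2 -> filtered out


1 groups:
HR, 3


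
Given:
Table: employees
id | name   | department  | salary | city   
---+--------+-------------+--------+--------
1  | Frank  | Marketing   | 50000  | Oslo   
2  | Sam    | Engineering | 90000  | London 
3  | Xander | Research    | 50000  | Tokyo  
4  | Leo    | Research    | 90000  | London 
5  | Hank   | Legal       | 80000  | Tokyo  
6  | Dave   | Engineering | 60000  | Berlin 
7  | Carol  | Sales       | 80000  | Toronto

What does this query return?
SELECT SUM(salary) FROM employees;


SUM(salary) = 50000 + 90000 + 50000 + 90000 + 80000 + 60000 + 80000 = 500000

500000


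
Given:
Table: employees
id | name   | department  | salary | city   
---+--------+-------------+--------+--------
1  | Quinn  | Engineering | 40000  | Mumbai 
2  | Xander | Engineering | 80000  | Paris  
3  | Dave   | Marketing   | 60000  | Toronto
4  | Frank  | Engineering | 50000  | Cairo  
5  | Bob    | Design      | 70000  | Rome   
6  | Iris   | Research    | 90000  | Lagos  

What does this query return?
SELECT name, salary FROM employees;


Projecting columns: name, salary

6 rows:
Quinn, 40000
Xander, 80000
Dave, 60000
Frank, 50000
Bob, 70000
Iris, 90000


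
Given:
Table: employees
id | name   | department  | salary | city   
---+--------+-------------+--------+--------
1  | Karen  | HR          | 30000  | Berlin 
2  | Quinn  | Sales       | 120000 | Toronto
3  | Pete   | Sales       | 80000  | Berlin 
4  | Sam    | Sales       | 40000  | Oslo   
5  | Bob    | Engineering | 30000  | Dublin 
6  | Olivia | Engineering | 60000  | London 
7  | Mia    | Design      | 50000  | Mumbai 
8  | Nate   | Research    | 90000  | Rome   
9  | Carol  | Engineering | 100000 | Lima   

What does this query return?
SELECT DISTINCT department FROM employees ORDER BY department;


All 'department' values (row order): HR, Sales, Sales, Sales, Engineering, Engineering, Design, Research, Engineering
Removing duplicates leaves 5 unique value(s).

5 values:
Design
Engineering
HR
Research
Sales


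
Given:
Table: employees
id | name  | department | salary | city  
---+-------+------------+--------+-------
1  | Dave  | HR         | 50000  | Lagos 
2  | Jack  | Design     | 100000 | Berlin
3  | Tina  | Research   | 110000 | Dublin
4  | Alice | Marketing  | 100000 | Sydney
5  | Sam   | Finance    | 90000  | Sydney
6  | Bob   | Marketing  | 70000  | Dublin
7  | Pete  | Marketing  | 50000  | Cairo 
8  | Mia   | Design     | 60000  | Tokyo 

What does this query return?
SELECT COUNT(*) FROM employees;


COUNT(*) counts all rows

8


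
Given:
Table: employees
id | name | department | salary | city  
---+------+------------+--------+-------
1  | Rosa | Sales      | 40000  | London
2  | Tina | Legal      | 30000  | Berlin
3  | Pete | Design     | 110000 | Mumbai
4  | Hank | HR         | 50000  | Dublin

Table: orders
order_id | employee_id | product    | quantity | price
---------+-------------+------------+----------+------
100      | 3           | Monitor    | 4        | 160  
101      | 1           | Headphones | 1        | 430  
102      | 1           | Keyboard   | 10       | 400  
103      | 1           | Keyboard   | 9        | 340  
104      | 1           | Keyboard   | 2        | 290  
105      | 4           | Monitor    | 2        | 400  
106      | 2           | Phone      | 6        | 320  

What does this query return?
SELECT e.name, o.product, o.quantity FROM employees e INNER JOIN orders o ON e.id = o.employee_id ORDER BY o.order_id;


Joining employees.id = orders.employee_id:
  employee Pete (id=3) -> order Monitor
  employee Rosa (id=1) -> order Headphones
  employee Rosa (id=1) -> order Keyboard
  employee Rosa (id=1) -> order Keyboard
  employee Rosa (id=1) -> order Keyboard
  employee Hank (id=4) -> order Monitor
  employee Tina (id=2) -> order Phone


7 rows:
Pete, Monitor, 4
Rosa, Headphones, 1
Rosa, Keyboard, 10
Rosa, Keyboard, 9
Rosa, Keyboard, 2
Hank, Monitor, 2
Tina, Phone, 6


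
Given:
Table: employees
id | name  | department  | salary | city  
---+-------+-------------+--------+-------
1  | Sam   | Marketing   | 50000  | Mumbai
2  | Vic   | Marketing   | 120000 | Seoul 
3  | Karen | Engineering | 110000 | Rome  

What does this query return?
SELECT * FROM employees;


SELECT * returns all 3 rows with all columns

3 rows:
1, Sam, Marketing, 50000, Mumbai
2, Vic, Marketing, 120000, Seoul
3, Karen, Engineering, 110000, Rome


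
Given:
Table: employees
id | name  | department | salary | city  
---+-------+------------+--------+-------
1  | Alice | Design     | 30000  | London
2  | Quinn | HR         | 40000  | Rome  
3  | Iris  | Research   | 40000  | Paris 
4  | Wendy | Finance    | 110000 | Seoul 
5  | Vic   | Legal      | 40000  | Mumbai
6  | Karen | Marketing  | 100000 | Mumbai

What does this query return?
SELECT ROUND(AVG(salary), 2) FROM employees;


SUM(salary) = 360000
COUNT = 6
ROUND(AVG, 2) = ROUND(360000 / 6, 2) = 60000.0

60000.0


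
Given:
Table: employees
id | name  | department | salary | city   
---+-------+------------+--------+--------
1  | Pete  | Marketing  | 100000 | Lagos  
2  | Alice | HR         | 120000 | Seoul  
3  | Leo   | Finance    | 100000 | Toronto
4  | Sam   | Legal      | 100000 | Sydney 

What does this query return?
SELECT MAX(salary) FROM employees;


Salaries: 100000, 120000, 100000, 100000
MAX = 120000

120000


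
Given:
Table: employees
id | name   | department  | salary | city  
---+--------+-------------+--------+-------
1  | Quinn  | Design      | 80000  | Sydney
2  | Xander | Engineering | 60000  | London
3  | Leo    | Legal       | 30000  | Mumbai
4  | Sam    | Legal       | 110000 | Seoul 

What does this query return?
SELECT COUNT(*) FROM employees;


COUNT(*) counts all rows

4


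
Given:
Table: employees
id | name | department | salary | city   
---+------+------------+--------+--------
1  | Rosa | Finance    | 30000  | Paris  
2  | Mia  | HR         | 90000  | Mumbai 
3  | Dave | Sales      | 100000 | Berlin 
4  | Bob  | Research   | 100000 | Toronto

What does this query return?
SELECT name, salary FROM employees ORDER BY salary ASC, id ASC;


Sorting by salary ASC, then id ASC for ties

4 rows:
Rosa, 30000
Mia, 90000
Dave, 100000
Bob, 100000


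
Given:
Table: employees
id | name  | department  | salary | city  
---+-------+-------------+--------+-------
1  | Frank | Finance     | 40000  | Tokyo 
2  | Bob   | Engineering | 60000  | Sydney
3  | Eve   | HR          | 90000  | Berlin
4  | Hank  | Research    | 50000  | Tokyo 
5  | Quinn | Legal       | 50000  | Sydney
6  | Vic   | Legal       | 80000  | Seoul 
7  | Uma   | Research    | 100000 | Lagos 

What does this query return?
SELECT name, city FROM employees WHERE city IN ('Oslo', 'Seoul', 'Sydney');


Filtering: city IN ('Oslo', 'Seoul', 'Sydney')
Matching: 3 rows

3 rows:
Bob, Sydney
Quinn, Sydney
Vic, Seoul


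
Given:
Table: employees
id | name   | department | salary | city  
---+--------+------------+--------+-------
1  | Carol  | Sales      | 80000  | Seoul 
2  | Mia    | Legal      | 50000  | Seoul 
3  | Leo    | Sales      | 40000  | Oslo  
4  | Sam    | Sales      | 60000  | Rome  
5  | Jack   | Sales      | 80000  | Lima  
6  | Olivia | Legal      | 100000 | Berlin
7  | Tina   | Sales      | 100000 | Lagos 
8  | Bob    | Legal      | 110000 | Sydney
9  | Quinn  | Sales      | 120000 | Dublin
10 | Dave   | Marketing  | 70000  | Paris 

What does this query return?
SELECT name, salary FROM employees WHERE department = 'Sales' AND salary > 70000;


Filtering: department = 'Sales' AND salary > 70000
Matching: 4 rows

4 rows:
Carol, 80000
Jack, 80000
Tina, 100000
Quinn, 120000


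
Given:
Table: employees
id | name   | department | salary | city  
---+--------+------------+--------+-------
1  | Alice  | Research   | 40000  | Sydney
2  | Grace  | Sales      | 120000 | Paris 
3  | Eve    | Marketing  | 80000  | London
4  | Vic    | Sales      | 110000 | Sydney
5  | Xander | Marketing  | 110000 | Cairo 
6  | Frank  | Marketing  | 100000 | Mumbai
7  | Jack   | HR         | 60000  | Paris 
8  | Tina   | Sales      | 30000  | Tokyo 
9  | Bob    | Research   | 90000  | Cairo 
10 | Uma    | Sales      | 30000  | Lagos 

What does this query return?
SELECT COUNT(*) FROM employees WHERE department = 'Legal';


Counting rows where department = 'Legal'


0


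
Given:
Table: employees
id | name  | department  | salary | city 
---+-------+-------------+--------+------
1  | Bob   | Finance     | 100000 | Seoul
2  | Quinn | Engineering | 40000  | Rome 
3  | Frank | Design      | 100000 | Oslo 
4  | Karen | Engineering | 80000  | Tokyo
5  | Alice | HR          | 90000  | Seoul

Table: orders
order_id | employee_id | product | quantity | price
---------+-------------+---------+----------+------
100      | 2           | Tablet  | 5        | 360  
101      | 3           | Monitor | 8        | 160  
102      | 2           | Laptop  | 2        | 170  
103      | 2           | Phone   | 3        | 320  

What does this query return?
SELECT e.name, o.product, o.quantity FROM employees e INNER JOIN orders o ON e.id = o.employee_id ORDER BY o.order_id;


Joining employees.id = orders.employee_id:
  employee Quinn (id=2) -> order Tablet
  employee Frank (id=3) -> order Monitor
  employee Quinn (id=2) -> order Laptop
  employee Quinn (id=2) -> order Phone


4 rows:
Quinn, Tablet, 5
Frank, Monitor, 8
Quinn, Laptop, 2
Quinn, Phone, 3


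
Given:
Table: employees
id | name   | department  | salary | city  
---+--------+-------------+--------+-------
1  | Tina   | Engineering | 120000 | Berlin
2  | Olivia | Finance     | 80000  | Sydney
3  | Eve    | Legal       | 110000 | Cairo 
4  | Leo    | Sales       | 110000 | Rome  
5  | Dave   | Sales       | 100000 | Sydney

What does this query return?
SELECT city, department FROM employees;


Projecting columns: city, department

5 rows:
Berlin, Engineering
Sydney, Finance
Cairo, Legal
Rome, Sales
Sydney, Sales


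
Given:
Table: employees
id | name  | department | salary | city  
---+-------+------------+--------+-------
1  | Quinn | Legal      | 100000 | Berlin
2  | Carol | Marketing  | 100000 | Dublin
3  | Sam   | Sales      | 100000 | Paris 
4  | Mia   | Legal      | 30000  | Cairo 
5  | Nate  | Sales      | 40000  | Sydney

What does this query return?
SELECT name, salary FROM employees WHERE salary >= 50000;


Filtering: salary >= 50000
Matching: 3 rows

3 rows:
Quinn, 100000
Carol, 100000
Sam, 100000


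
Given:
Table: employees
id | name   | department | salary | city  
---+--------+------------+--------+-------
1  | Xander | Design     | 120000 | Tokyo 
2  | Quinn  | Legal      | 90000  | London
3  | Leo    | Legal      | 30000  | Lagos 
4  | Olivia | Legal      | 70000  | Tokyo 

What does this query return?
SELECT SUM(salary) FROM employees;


SUM(salary) = 120000 + 90000 + 30000 + 70000 = 310000

310000


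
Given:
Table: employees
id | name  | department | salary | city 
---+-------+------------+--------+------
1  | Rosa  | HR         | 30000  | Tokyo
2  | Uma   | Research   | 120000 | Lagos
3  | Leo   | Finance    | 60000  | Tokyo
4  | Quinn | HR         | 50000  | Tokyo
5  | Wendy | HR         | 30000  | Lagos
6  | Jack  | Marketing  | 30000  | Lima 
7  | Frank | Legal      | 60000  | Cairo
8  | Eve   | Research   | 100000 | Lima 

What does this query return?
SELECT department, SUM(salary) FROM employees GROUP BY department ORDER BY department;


Summing salary within each department:
  Finance: 60000 = 60000
  HR: 30000 + 50000 + 30000 = 110000
  Legal: 60000 = 60000
  Marketing: 30000 = 30000
  Research: 120000 + 100000 = 220000


5 groups:
Finance, 60000
HR, 110000
Legal, 60000
Marketing, 30000
Research, 220000


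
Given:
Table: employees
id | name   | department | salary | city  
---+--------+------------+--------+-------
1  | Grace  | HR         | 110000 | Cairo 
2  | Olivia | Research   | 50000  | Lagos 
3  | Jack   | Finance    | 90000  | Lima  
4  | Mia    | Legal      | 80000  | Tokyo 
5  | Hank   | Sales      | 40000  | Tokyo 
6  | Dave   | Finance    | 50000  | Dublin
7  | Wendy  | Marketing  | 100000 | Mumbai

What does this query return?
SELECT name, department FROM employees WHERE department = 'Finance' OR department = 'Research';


Filtering: department = 'Finance' OR 'Research'
Matching: 3 rows

3 rows:
Olivia, Research
Jack, Finance
Dave, Finance


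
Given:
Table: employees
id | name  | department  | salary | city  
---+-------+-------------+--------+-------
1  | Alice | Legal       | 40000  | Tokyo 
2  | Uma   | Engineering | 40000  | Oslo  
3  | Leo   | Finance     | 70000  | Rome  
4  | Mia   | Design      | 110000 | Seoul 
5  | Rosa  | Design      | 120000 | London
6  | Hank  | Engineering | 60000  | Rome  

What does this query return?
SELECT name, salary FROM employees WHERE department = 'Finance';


Filtering: department = 'Finance'
Matching rows: 1

1 rows:
Leo, 70000


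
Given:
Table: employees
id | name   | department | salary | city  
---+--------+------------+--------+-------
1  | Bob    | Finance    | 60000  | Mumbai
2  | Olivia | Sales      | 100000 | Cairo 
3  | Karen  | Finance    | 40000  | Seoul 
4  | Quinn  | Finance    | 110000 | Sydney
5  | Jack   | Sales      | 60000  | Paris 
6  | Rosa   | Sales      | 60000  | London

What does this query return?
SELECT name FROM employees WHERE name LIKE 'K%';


LIKE 'K%' matches names starting with 'K'
Matching: 1

1 rows:
Karen


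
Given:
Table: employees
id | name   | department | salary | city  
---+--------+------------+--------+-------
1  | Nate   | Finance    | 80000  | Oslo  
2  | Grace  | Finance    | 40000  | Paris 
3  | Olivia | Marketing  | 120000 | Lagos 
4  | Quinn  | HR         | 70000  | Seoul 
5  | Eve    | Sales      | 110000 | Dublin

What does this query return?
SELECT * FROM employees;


SELECT * returns all 5 rows with all columns

5 rows:
1, Nate, Finance, 80000, Oslo
2, Grace, Finance, 40000, Paris
3, Olivia, Marketing, 120000, Lagos
4, Quinn, HR, 70000, Seoul
5, Eve, Sales, 110000, Dublin


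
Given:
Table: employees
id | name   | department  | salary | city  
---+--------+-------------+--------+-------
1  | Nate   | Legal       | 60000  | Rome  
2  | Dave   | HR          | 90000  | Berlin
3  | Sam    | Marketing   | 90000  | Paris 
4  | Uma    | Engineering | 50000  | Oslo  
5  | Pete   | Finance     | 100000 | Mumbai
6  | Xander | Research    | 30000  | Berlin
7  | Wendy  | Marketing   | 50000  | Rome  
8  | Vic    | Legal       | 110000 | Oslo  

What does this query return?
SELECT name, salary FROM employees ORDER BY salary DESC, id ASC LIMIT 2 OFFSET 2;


Sort by salary DESC (id ASC tiebreak), then skip 2 and take 2
Rows 3 through 4

2 rows:
Dave, 90000
Sam, 90000


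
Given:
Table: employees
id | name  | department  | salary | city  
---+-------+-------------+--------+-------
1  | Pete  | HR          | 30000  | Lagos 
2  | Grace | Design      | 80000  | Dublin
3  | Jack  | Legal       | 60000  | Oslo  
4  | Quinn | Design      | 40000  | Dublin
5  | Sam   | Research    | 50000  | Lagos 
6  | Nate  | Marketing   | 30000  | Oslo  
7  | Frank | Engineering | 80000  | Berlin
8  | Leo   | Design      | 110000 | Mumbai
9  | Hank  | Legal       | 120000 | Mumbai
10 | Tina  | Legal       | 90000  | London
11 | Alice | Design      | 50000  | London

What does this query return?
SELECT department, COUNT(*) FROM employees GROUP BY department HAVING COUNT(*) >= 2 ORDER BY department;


Groups with count >= 2:
  Design: 4 -> PASS
  Legal: 3 -> PASS
  Engineering: 1 -> filtered out
  HR: 1 -> filtered out
  Marketing: 1 -> filtered out
  Research: 1 -> filtered out


2 groups:
Design, 4
Legal, 3


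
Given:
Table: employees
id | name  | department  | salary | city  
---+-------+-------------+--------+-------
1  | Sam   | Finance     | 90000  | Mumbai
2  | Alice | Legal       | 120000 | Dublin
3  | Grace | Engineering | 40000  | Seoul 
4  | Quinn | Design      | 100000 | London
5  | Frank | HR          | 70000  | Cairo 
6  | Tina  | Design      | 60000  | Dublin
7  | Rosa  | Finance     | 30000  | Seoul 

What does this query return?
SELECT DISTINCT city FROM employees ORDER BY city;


All 'city' values (row order): Mumbai, Dublin, Seoul, London, Cairo, Dublin, Seoul
Removing duplicates leaves 5 unique value(s).

5 values:
Cairo
Dublin
London
Mumbai
Seoul


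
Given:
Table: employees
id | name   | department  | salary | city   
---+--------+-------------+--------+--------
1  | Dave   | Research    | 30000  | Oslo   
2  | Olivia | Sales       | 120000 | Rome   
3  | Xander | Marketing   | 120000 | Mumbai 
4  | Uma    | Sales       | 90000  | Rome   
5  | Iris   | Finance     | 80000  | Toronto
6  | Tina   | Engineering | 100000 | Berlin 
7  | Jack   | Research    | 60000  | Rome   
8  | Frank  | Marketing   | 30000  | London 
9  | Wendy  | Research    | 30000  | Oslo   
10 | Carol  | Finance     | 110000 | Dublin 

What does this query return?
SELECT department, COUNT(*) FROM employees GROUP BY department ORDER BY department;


Assigning each row to its department group:
  Dave -> Research
  Olivia -> Sales
  Xander -> Marketing
  Uma -> Sales
  Iris -> Finance
  Tina -> Engineering
  Jack -> Research
  Frank -> Marketing
  Wendy -> Research
  Carol -> Finance


5 groups:
Engineering, 1
Finance, 2
Marketing, 2
Research, 3
Sales, 2


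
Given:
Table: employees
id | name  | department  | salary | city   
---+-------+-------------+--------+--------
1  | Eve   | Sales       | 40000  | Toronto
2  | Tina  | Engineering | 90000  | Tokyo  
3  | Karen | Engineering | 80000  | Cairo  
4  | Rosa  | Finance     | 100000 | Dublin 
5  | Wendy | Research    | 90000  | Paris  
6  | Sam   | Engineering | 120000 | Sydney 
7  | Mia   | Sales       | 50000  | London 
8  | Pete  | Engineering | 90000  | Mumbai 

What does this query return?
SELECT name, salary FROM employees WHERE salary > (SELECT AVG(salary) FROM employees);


Subquery: AVG(salary) = 82500.0
Filtering: salary > 82500.0
  Tina (90000) -> MATCH
  Rosa (100000) -> MATCH
  Wendy (90000) -> MATCH
  Sam (120000) -> MATCH
  Pete (90000) -> MATCH


5 rows:
Tina, 90000
Rosa, 100000
Wendy, 90000
Sam, 120000
Pete, 90000


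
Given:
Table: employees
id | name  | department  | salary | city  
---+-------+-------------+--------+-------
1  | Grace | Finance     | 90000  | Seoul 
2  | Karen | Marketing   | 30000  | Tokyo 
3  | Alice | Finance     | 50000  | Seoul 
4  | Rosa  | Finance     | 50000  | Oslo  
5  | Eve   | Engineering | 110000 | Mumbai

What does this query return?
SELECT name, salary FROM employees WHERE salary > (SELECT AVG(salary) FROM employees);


Subquery: AVG(salary) = 66000.0
Filtering: salary > 66000.0
  Grace (90000) -> MATCH
  Eve (110000) -> MATCH


2 rows:
Grace, 90000
Eve, 110000


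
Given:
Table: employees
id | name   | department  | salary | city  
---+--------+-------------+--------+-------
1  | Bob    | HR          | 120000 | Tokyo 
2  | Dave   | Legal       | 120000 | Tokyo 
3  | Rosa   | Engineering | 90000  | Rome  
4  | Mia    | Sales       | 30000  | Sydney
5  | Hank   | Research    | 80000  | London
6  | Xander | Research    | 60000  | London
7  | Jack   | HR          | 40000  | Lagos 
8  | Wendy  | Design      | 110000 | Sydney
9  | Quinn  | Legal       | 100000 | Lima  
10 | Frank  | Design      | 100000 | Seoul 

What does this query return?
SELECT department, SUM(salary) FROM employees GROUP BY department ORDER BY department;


Summing salary within each department:
  Design: 110000 + 100000 = 210000
  Engineering: 90000 = 90000
  HR: 120000 + 40000 = 160000
  Legal: 120000 + 100000 = 220000
  Research: 80000 + 60000 = 140000
  Sales: 30000 = 30000


6 groups:
Design, 210000
Engineering, 90000
HR, 160000
Legal, 220000
Research, 140000
Sales, 30000


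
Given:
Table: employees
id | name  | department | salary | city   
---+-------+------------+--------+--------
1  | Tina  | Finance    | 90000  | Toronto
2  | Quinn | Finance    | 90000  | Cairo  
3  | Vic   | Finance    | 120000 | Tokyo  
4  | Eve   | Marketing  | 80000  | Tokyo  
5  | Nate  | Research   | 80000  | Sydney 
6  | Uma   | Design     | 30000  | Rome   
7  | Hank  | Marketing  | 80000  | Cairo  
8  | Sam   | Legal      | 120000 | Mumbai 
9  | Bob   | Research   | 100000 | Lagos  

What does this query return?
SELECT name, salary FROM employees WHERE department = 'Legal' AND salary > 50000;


Filtering: department = 'Legal' AND salary > 50000
Matching: 1 rows

1 rows:
Sam, 120000


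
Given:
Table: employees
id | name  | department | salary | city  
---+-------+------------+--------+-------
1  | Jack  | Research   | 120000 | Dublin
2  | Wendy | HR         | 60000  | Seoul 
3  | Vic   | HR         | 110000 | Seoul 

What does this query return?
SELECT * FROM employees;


SELECT * returns all 3 rows with all columns

3 rows:
1, Jack, Research, 120000, Dublin
2, Wendy, HR, 60000, Seoul
3, Vic, HR, 110000, Seoul


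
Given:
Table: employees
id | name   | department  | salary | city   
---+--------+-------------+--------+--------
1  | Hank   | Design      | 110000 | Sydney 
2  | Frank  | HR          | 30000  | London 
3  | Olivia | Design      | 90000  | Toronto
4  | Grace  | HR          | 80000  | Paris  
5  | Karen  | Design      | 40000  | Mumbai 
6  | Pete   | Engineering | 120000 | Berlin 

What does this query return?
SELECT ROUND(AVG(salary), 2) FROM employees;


SUM(salary) = 470000
COUNT = 6
ROUND(AVG, 2) = ROUND(470000 / 6, 2) = 78333.33

78333.33


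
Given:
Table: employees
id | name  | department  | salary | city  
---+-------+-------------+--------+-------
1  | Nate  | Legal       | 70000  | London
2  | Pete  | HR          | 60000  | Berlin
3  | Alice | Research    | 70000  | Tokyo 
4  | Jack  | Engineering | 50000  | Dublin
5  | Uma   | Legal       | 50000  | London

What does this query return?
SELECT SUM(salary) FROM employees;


SUM(salary) = 70000 + 60000 + 70000 + 50000 + 50000 = 300000

300000


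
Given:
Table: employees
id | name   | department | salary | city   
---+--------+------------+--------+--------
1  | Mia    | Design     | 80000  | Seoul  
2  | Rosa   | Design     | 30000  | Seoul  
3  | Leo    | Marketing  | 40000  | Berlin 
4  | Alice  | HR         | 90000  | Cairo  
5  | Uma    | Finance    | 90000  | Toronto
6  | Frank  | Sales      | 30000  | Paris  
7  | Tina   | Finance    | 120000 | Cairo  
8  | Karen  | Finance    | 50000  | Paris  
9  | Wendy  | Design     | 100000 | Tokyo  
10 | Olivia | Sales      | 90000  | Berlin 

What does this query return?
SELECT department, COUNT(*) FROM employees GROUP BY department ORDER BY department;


Assigning each row to its department group:
  Mia -> Design
  Rosa -> Design
  Leo -> Marketing
  Alice -> HR
  Uma -> Finance
  Frank -> Sales
  Tina -> Finance
  Karen -> Finance
  Wendy -> Design
  Olivia -> Sales


5 groups:
Design, 3
Finance, 3
HR, 1
Marketing, 1
Sales, 2


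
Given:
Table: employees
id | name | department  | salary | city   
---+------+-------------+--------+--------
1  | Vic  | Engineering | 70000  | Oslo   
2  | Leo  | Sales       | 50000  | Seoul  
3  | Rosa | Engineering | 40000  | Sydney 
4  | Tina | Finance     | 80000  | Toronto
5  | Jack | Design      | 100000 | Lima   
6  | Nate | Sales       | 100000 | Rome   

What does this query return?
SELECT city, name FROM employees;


Projecting columns: city, name

6 rows:
Oslo, Vic
Seoul, Leo
Sydney, Rosa
Toronto, Tina
Lima, Jack
Rome, Nate


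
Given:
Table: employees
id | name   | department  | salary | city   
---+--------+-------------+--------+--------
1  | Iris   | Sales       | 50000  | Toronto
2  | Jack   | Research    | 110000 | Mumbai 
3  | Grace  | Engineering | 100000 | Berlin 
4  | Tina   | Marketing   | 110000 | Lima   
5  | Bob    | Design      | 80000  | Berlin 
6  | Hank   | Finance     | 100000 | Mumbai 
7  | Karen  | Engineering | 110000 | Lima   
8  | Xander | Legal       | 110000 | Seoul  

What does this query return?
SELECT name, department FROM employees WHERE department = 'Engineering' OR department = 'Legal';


Filtering: department = 'Engineering' OR 'Legal'
Matching: 3 rows

3 rows:
Grace, Engineering
Karen, Engineering
Xander, Legal


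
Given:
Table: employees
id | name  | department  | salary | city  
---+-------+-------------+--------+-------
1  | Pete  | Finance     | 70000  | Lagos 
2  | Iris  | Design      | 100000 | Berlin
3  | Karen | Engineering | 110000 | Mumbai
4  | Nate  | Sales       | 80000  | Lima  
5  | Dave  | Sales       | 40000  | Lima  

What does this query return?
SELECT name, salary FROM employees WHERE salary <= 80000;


Filtering: salary <= 80000
Matching: 3 rows

3 rows:
Pete, 70000
Nate, 80000
Dave, 40000


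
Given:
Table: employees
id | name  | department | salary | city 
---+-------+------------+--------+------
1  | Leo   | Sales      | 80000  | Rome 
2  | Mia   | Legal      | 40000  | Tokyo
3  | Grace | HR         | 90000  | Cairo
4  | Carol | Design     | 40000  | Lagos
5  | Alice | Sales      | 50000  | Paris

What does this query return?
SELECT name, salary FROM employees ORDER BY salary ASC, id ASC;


Sorting by salary ASC, then id ASC for ties

5 rows:
Mia, 40000
Carol, 40000
Alice, 50000
Leo, 80000
Grace, 90000


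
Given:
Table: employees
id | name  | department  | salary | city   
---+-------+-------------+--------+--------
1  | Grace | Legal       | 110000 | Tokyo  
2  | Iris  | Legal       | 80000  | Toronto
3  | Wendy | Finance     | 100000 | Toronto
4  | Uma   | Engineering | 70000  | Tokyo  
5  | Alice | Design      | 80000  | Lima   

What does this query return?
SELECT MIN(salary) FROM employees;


Salaries: 110000, 80000, 100000, 70000, 80000
MIN = 70000

70000


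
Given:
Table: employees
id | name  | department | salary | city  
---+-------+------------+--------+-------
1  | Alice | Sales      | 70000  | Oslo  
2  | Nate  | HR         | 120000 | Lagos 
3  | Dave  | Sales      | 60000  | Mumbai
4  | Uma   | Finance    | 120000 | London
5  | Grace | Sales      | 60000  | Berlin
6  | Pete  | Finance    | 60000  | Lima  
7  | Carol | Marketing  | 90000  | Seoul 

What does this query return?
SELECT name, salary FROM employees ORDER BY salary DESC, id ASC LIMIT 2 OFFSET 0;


Sort by salary DESC (id ASC tiebreak), then skip 0 and take 2
Rows 1 through 2

2 rows:
Nate, 120000
Uma, 120000


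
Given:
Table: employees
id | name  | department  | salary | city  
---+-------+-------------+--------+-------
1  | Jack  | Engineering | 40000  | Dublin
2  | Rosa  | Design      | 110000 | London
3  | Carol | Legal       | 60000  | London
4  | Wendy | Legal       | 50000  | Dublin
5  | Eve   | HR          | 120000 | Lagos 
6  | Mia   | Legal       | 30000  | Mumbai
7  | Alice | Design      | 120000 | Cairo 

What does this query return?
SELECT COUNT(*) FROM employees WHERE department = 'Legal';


Counting rows where department = 'Legal'
  Carol -> MATCH
  Wendy -> MATCH
  Mia -> MATCH


3


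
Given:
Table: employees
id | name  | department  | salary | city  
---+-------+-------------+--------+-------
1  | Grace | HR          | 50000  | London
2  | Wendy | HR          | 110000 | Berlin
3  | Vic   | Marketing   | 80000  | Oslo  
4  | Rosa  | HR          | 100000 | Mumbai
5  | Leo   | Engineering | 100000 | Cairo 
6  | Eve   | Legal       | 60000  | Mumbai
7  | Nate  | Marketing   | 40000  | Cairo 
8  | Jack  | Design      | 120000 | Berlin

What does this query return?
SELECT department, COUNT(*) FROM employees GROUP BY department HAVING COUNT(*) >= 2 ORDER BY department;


Groups with count >= 2:
  HR: 3 -> PASS
  Marketing: 2 -> PASS
  Design: 1 -> filtered out
  Engineering: 1 -> filtered out
  Legal: 1 -> filtered out


2 groups:
HR, 3
Marketing, 2


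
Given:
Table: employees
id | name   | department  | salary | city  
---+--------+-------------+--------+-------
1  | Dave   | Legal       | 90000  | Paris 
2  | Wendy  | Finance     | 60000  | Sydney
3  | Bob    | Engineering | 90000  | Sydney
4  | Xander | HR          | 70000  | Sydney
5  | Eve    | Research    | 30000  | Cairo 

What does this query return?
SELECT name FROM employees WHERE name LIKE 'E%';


LIKE 'E%' matches names starting with 'E'
Matching: 1

1 rows:
Eve


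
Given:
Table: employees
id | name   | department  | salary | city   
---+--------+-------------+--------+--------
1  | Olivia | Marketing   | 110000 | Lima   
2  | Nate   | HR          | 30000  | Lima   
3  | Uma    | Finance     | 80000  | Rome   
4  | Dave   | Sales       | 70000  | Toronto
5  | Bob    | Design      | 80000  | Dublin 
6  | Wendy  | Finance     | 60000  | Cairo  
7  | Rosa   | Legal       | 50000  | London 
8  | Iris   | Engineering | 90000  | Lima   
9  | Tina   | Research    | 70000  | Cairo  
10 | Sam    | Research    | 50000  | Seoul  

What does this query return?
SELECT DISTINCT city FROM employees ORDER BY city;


All 'city' values (row order): Lima, Lima, Rome, Toronto, Dublin, Cairo, London, Lima, Cairo, Seoul
Removing duplicates leaves 7 unique value(s).

7 values:
Cairo
Dublin
Lima
London
Rome
Seoul
Toronto


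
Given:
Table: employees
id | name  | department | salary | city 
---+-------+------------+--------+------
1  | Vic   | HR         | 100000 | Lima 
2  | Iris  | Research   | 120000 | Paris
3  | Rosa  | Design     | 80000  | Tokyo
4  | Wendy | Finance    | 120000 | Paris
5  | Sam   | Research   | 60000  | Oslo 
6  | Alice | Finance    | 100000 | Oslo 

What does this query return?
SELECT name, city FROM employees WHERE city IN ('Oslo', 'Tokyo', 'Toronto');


Filtering: city IN ('Oslo', 'Tokyo', 'Toronto')
Matching: 3 rows

3 rows:
Rosa, Tokyo
Sam, Oslo
Alice, Oslo


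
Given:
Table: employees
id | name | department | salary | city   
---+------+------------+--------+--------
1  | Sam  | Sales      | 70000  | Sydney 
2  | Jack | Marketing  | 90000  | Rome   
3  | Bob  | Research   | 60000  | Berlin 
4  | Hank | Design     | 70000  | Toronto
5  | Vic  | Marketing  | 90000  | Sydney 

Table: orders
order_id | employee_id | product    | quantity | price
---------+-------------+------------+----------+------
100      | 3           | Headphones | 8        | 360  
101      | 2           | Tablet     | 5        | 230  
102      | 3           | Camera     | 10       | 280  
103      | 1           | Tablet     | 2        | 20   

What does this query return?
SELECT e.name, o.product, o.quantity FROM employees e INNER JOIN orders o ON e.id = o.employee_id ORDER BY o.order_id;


Joining employees.id = orders.employee_id:
  employee Bob (id=3) -> order Headphones
  employee Jack (id=2) -> order Tablet
  employee Bob (id=3) -> order Camera
  employee Sam (id=1) -> order Tablet


4 rows:
Bob, Headphones, 8
Jack, Tablet, 5
Bob, Camera, 10
Sam, Tablet, 2


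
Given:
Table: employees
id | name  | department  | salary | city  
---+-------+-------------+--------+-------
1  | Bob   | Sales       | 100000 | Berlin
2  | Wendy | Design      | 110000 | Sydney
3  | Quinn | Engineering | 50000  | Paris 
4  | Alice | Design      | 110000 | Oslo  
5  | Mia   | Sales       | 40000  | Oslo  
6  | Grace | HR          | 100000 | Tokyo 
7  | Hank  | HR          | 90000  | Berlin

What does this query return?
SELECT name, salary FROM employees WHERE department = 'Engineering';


Filtering: department = 'Engineering'
Matching rows: 1

1 rows:
Quinn, 50000


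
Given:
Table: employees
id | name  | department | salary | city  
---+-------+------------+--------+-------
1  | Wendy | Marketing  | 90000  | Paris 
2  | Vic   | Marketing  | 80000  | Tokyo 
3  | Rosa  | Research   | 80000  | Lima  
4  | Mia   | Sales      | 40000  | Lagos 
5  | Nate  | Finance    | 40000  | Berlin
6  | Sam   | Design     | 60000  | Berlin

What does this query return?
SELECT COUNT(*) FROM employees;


COUNT(*) counts all rows

6


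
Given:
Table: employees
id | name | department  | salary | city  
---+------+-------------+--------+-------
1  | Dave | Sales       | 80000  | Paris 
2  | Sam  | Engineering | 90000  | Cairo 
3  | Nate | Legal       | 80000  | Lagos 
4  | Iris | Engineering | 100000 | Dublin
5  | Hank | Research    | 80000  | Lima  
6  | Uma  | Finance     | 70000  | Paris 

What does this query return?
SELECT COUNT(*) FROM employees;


COUNT(*) counts all rows

6


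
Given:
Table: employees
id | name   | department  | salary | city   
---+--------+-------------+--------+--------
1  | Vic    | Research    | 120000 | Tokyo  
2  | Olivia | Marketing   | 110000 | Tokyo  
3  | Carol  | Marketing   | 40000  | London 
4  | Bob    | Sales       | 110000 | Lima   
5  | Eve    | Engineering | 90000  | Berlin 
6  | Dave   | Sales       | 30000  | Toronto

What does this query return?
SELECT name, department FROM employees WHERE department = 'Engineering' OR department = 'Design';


Filtering: department = 'Engineering' OR 'Design'
Matching: 1 rows

1 rows:
Eve, Engineering


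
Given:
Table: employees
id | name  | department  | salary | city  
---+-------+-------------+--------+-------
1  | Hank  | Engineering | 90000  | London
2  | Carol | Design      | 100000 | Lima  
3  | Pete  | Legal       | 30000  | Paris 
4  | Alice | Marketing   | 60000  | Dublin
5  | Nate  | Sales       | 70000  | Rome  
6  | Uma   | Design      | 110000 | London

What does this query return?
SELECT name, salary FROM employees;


Projecting columns: name, salary

6 rows:
Hank, 90000
Carol, 100000
Pete, 30000
Alice, 60000
Nate, 70000
Uma, 110000


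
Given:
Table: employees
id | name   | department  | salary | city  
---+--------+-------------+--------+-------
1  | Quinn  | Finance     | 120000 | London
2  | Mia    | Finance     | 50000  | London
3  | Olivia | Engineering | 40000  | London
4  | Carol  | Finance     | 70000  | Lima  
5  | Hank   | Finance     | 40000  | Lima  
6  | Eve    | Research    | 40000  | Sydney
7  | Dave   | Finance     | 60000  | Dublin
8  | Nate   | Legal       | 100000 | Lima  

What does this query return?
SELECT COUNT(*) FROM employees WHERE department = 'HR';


Counting rows where department = 'HR'


0


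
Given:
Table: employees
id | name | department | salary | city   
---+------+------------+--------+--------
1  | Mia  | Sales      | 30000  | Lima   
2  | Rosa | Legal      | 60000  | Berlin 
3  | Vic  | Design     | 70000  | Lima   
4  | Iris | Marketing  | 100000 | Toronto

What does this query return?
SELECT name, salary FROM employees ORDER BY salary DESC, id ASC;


Sorting by salary DESC, then id ASC for ties

4 rows:
Iris, 100000
Vic, 70000
Rosa, 60000
Mia, 30000


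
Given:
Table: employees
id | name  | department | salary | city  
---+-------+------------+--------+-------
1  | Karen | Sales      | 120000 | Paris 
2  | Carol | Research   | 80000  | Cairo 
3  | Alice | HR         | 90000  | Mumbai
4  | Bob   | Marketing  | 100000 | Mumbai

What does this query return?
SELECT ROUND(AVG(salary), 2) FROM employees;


SUM(salary) = 390000
COUNT = 4
ROUND(AVG, 2) = ROUND(390000 / 4, 2) = 97500.0

97500.0


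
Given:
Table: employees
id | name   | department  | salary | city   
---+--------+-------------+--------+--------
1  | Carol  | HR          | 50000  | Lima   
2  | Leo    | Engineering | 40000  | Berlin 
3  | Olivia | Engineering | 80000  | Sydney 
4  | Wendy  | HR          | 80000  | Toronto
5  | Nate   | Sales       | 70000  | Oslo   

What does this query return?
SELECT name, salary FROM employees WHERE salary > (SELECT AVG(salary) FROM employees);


Subquery: AVG(salary) = 64000.0
Filtering: salary > 64000.0
  Olivia (80000) -> MATCH
  Wendy (80000) -> MATCH
  Nate (70000) -> MATCH


3 rows:
Olivia, 80000
Wendy, 80000
Nate, 70000


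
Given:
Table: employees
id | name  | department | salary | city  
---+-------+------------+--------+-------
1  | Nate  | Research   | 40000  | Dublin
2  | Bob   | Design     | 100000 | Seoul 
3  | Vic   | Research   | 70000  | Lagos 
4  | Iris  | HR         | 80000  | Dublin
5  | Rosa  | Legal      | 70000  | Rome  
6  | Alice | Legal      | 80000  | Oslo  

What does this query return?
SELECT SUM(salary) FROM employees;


SUM(salary) = 40000 + 100000 + 70000 + 80000 + 70000 + 80000 = 440000

440000


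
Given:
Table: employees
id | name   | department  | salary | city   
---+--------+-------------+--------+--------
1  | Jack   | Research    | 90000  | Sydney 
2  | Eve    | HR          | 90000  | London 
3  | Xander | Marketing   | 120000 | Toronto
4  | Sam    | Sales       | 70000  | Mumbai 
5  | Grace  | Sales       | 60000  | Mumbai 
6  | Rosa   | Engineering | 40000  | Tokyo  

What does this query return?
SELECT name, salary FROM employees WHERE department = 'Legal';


Filtering: department = 'Legal'
Matching rows: 0

Empty result set (0 rows)


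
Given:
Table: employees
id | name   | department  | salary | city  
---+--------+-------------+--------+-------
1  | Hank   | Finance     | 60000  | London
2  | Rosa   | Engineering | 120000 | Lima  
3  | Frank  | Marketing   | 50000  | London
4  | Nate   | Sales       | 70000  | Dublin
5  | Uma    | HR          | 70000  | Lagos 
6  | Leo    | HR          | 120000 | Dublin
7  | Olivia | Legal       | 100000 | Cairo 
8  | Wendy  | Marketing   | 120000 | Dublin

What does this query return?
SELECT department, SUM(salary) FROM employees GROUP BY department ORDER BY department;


Summing salary within each department:
  Engineering: 120000 = 120000
  Finance: 60000 = 60000
  HR: 70000 + 120000 = 190000
  Legal: 100000 = 100000
  Marketing: 50000 + 120000 = 170000
  Sales: 70000 = 70000


6 groups:
Engineering, 120000
Finance, 60000
HR, 190000
Legal, 100000
Marketing, 170000
Sales, 70000


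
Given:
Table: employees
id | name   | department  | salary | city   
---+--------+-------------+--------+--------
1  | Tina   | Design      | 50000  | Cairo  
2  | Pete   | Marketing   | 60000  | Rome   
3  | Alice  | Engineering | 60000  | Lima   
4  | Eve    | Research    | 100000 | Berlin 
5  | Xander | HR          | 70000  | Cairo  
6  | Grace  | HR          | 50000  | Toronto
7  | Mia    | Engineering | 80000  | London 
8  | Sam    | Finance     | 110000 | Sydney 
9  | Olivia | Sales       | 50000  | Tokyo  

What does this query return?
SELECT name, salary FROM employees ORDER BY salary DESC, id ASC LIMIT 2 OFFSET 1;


Sort by salary DESC (id ASC tiebreak), then skip 1 and take 2
Rows 2 through 3

2 rows:
Eve, 100000
Mia, 80000


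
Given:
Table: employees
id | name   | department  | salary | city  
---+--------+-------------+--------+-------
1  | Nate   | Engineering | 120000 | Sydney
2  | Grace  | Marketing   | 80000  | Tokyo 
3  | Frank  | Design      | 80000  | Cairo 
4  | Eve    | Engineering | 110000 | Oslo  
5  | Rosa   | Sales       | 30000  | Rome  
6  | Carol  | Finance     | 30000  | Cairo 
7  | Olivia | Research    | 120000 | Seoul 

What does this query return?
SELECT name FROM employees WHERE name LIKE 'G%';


LIKE 'G%' matches names starting with 'G'
Matching: 1

1 rows:
Grace


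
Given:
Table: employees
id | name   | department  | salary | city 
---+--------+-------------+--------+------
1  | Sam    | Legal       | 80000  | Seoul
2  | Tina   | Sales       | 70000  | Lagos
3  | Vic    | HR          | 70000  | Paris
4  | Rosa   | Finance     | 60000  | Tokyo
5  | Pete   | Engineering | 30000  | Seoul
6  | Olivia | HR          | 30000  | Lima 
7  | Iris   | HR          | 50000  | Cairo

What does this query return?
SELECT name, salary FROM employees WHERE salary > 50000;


Filtering: salary > 50000
Matching: 4 rows

4 rows:
Sam, 80000
Tina, 70000
Vic, 70000
Rosa, 60000
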